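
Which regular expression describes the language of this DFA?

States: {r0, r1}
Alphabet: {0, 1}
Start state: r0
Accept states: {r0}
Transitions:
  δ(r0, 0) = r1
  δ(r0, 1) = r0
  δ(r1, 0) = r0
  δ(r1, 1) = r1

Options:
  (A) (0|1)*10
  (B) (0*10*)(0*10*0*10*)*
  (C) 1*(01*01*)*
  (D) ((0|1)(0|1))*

Check each option against the DFA on short strings; one disagreement eliminates an option:
  (A) (0|1)*10: on ε the DFA stays in r0 and accepts (r0 ∈ Accept), but the regex does not match it → eliminate
  (B) (0*10*)(0*10*0*10*)*: on ε the DFA stays in r0 and accepts (r0 ∈ Accept), but the regex does not match it → eliminate
  (C) 1*(01*01*)*: agrees with the DFA on every string of length ≤ 6
  (D) ((0|1)(0|1))*: on '1' the DFA goes r0 → r0 and accepts (r0 ∈ Accept), but the regex does not match it → eliminate
Only (C) is consistent with the DFA.
(C) 1*(01*01*)*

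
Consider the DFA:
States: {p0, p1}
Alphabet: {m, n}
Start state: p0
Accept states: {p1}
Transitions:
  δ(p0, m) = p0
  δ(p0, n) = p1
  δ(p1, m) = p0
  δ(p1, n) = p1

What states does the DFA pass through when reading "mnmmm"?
read 'm': p0 → p0
  read 'n': p0 → p1
  read 'm': p1 → p0
  read 'm': p0 → p0
  read 'm': p0 → p0
p0 -> p0 -> p1 -> p0 -> p0 -> p0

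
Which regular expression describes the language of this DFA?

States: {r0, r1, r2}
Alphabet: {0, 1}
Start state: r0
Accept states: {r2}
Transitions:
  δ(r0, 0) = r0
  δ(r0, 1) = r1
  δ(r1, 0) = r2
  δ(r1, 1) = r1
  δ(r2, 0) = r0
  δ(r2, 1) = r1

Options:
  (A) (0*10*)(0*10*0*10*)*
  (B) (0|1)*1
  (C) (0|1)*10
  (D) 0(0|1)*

Check each option against the DFA on short strings; one disagreement eliminates an option:
  (A) (0*10*)(0*10*0*10*)*: on '1' the DFA goes r0 → r1 and rejects (r1 ∉ Accept), but the regex matches it → eliminate
  (B) (0|1)*1: on '1' the DFA goes r0 → r1 and rejects (r1 ∉ Accept), but the regex matches it → eliminate
  (C) (0|1)*10: agrees with the DFA on every string of length ≤ 6
  (D) 0(0|1)*: on '0' the DFA goes r0 → r0 and rejects (r0 ∉ Accept), but the regex matches it → eliminate
Only (C) is consistent with the DFA.
(C) (0|1)*10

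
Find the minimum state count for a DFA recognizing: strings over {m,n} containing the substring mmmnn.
By Myhill–Nerode, count the distinguishable equivalence classes: 6 classes — one per longest suffix of the input that is a prefix of 'mmmnn' (lengths 0 through 4), plus an absorbing 'already seen mmmnn' class.
6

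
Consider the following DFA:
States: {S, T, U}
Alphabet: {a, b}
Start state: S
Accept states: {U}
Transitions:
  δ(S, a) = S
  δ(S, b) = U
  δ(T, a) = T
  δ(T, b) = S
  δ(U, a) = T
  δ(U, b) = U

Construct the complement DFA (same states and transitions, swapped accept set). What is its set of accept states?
Complement accept states = All states \ Original accept states
= {S, T, U} \ {U}
{S, T}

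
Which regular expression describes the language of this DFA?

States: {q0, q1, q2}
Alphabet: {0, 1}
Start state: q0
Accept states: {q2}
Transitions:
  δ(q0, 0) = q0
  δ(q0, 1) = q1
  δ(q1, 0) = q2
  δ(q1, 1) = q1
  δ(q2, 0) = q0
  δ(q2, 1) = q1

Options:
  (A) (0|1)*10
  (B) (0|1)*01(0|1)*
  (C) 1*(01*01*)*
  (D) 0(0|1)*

Check each option against the DFA on short strings; one disagreement eliminates an option:
  (A) (0|1)*10: agrees with the DFA on every string of length ≤ 6
  (B) (0|1)*01(0|1)*: on '01' the DFA goes q0 → q0 → q1 and rejects (q1 ∉ Accept), but the regex matches it → eliminate
  (C) 1*(01*01*)*: on ε the DFA stays in q0 and rejects (q0 ∉ Accept), but the regex matches it → eliminate
  (D) 0(0|1)*: on '0' the DFA goes q0 → q0 and rejects (q0 ∉ Accept), but the regex matches it → eliminate
Only (A) is consistent with the DFA.
(A) (0|1)*10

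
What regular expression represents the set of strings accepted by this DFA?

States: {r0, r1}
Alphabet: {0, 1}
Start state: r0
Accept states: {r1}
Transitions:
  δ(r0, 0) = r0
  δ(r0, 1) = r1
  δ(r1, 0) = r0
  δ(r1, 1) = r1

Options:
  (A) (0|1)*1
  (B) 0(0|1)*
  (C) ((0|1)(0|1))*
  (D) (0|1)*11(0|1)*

Check each option against the DFA on short strings; one disagreement eliminates an option:
  (A) (0|1)*1: agrees with the DFA on every string of length ≤ 6
  (B) 0(0|1)*: on '0' the DFA goes r0 → r0 and rejects (r0 ∉ Accept), but the regex matches it → eliminate
  (C) ((0|1)(0|1))*: on ε the DFA stays in r0 and rejects (r0 ∉ Accept), but the regex matches it → eliminate
  (D) (0|1)*11(0|1)*: on '1' the DFA goes r0 → r1 and accepts (r1 ∈ Accept), but the regex does not match it → eliminate
Only (A) is consistent with the DFA.
(A) (0|1)*1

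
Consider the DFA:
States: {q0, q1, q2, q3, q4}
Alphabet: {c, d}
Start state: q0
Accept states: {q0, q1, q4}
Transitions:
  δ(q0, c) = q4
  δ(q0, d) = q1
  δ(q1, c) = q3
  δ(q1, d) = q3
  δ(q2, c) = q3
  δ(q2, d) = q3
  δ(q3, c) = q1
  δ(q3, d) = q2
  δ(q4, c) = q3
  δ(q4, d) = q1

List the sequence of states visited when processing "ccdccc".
read 'c': q0 → q4
  read 'c': q4 → q3
  read 'd': q3 → q2
  read 'c': q2 → q3
  read 'c': q3 → q1
  read 'c': q1 → q3
q0 -> q4 -> q3 -> q2 -> q3 -> q1 -> q3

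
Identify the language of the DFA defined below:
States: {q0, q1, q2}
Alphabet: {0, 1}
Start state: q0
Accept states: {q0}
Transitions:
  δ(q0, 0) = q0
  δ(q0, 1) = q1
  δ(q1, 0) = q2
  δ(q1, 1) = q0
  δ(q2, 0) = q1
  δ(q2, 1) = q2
Testing a few strings:
  '010' → reject
  '0110' → accept
  '01' → reject
  '0111' → reject
State roles: q0=value ≡ 0 (mod 3); q1=value ≡ 1 (mod 3); q2=value ≡ 2 (mod 3)
All binary strings representing a multiple of 3 (read in base 2; leading zeros allowed and ε counts as 0)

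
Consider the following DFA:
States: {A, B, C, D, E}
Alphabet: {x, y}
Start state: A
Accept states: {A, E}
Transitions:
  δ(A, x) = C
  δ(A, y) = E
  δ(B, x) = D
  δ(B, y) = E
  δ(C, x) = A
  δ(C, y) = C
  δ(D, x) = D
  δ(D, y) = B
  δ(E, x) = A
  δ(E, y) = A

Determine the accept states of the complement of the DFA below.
Complement accept states = All states \ Original accept states
= {A, B, C, D, E} \ {A, E}
{B, C, D}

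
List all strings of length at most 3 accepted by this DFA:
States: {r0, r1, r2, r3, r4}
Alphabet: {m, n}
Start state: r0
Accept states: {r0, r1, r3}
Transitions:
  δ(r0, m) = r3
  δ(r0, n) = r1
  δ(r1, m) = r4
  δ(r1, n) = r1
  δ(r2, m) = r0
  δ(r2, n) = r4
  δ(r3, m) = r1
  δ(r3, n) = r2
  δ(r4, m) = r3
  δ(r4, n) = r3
ε, m, n, mm, nn, mmn, mnm, nmm, nmn, nnn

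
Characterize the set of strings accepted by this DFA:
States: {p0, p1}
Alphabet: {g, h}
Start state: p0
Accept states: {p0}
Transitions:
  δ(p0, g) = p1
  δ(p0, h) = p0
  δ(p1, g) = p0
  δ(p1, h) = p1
Testing a few strings:
  'ggg' → reject
  'h' → accept
  'ghg' → accept
  'gh' → reject
State roles: p0=even number of g's so far; p1=odd number of g's so far
All strings over {g,h} with an even number of g's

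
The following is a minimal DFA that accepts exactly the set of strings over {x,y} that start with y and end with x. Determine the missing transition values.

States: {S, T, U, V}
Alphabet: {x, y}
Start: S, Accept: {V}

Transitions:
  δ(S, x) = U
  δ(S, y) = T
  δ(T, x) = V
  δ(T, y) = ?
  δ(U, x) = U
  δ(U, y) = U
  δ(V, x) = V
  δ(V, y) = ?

From the language and accept set, identify what each state tracks — S: no input read; T: started with y, last symbol y; U: started with x (dead); V: started with y, last symbol x.
Each missing δ(q, a) is the state matching the new tracked value after reading a.
δ(T, y) = T; δ(V, y) = T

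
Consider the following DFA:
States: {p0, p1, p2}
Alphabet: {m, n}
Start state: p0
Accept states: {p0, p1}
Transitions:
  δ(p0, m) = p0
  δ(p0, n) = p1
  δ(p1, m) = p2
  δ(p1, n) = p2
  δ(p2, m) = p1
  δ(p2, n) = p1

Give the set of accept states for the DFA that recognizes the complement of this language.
Complement accept states = All states \ Original accept states
= {p0, p1, p2} \ {p0, p1}
{p2}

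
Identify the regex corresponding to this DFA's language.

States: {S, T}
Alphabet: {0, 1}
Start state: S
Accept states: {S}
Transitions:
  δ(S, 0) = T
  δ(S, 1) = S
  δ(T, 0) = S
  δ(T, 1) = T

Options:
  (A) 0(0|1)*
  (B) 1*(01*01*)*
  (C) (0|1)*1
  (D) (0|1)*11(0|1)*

Check each option against the DFA on short strings; one disagreement eliminates an option:
  (A) 0(0|1)*: on ε the DFA stays in S and accepts (S ∈ Accept), but the regex does not match it → eliminate
  (B) 1*(01*01*)*: agrees with the DFA on every string of length ≤ 6
  (C) (0|1)*1: on ε the DFA stays in S and accepts (S ∈ Accept), but the regex does not match it → eliminate
  (D) (0|1)*11(0|1)*: on ε the DFA stays in S and accepts (S ∈ Accept), but the regex does not match it → eliminate
Only (B) is consistent with the DFA.
(B) 1*(01*01*)*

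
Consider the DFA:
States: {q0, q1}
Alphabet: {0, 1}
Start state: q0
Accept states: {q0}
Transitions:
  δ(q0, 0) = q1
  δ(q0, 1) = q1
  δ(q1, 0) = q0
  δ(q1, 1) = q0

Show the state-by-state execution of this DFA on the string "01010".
read '0': q0 → q1
  read '1': q1 → q0
  read '0': q0 → q1
  read '1': q1 → q0
  read '0': q0 → q1
q0 -> q1 -> q0 -> q1 -> q0 -> q1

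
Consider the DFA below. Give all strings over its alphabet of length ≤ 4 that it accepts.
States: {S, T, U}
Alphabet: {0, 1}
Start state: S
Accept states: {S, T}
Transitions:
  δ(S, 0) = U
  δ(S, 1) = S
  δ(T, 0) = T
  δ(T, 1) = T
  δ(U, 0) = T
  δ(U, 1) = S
ε, 1, 00, 01, 11, 000, 001, 011, 100, 101, 111, 0000, 0001, 0010, 0011, 0100, 0101, 0111, 1000, 1001, 1011, 1100, 1101, 1111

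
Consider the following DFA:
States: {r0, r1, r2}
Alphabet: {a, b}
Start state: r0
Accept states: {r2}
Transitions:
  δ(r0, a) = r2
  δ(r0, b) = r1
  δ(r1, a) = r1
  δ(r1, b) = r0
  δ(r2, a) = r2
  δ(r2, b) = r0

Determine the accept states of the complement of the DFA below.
Complement accept states = All states \ Original accept states
= {r0, r1, r2} \ {r2}
{r0, r1}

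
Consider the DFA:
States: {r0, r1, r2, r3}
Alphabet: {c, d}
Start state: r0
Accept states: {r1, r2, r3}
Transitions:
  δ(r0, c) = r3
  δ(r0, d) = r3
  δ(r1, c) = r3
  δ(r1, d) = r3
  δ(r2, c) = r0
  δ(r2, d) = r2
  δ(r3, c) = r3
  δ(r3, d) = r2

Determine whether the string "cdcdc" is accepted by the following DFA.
Processing string "cdcdc":
  r0 --c--> r3
  r3 --d--> r2
  r2 --c--> r0
  r0 --d--> r3
  r3 --c--> r3
Final state: r3
Accept states: {r1, r2, r3}
Yes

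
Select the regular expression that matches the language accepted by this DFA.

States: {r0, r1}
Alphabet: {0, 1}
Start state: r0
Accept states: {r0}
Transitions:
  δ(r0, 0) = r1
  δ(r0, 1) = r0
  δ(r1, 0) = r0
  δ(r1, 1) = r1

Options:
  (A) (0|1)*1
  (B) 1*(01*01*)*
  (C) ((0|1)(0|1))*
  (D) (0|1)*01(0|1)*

Check each option against the DFA on short strings; one disagreement eliminates an option:
  (A) (0|1)*1: on ε the DFA stays in r0 and accepts (r0 ∈ Accept), but the regex does not match it → eliminate
  (B) 1*(01*01*)*: agrees with the DFA on every string of length ≤ 6
  (C) ((0|1)(0|1))*: on '1' the DFA goes r0 → r0 and accepts (r0 ∈ Accept), but the regex does not match it → eliminate
  (D) (0|1)*01(0|1)*: on ε the DFA stays in r0 and accepts (r0 ∈ Accept), but the regex does not match it → eliminate
Only (B) is consistent with the DFA.
(B) 1*(01*01*)*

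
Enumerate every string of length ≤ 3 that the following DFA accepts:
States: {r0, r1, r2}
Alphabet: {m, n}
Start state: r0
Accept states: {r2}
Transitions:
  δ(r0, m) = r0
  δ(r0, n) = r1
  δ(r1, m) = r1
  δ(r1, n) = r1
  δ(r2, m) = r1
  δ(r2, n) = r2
None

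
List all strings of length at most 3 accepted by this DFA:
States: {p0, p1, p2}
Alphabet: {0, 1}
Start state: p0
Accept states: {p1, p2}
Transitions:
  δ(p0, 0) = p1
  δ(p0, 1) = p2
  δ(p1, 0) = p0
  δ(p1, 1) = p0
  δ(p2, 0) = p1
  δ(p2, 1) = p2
0, 1, 10, 11, 000, 001, 010, 011, 110, 111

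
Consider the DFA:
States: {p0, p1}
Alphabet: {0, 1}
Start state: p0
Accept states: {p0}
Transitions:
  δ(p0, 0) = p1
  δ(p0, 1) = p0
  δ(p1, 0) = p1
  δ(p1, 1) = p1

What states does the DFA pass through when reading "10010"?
read '1': p0 → p0
  read '0': p0 → p1
  read '0': p1 → p1
  read '1': p1 → p1
  read '0': p1 → p1
p0 -> p0 -> p1 -> p1 -> p1 -> p1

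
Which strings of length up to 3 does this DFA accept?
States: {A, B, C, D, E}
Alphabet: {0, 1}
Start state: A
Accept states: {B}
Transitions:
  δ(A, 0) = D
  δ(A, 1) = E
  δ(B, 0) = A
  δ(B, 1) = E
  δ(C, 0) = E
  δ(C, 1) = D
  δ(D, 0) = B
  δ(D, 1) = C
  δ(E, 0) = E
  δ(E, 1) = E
00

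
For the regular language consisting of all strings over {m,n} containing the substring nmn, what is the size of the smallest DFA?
By Myhill–Nerode, count the distinguishable equivalence classes: 4 classes — one per longest suffix of the input that is a prefix of 'nmn' (lengths 0 through 2), plus an absorbing 'already seen nmn' class.
4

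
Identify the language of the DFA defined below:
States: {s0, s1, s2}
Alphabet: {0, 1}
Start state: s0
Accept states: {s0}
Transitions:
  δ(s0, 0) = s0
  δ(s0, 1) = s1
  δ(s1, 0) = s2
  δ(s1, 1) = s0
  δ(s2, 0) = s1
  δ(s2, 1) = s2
Testing a few strings:
  '111' → reject
  '0000' → accept
  '0100' → reject
  '0111' → reject
State roles: s0=value ≡ 0 (mod 3); s1=value ≡ 1 (mod 3); s2=value ≡ 2 (mod 3)
All binary strings representing a multiple of 3 (read in base 2; leading zeros allowed and ε counts as 0)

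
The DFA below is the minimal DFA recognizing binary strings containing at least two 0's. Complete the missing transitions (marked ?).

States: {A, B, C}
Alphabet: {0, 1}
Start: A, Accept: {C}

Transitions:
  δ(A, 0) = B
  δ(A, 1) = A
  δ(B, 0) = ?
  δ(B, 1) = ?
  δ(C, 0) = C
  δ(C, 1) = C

From the language and accept set, identify what each state tracks — A: zero 0's seen; B: one 0 seen; C: ≥ two 0's seen.
Each missing δ(q, a) is the state matching the new tracked value after reading a.
δ(B, 0) = C; δ(B, 1) = B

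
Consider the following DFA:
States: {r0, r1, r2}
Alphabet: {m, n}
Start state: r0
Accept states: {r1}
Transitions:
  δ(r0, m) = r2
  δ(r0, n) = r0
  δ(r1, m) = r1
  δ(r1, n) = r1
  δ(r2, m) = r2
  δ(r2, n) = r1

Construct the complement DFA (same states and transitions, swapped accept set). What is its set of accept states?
Complement accept states = All states \ Original accept states
= {r0, r1, r2} \ {r1}
{r0, r2}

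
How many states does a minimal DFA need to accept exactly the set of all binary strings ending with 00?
By Myhill–Nerode, count the distinguishable equivalence classes: 3 classes — one per longest suffix of the input that is a prefix of '00' (lengths 0 through 2); only the length-2 class is accepting.
3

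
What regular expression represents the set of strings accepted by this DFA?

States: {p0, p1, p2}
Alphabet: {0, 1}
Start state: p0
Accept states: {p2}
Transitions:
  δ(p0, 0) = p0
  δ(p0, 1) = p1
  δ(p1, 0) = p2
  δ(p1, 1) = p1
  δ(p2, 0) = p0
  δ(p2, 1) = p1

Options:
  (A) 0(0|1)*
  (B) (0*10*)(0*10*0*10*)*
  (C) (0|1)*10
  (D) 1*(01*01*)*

Check each option against the DFA on short strings; one disagreement eliminates an option:
  (A) 0(0|1)*: on '0' the DFA goes p0 → p0 and rejects (p0 ∉ Accept), but the regex matches it → eliminate
  (B) (0*10*)(0*10*0*10*)*: on '1' the DFA goes p0 → p1 and rejects (p1 ∉ Accept), but the regex matches it → eliminate
  (C) (0|1)*10: agrees with the DFA on every string of length ≤ 6
  (D) 1*(01*01*)*: on ε the DFA stays in p0 and rejects (p0 ∉ Accept), but the regex matches it → eliminate
Only (C) is consistent with the DFA.
(C) (0|1)*10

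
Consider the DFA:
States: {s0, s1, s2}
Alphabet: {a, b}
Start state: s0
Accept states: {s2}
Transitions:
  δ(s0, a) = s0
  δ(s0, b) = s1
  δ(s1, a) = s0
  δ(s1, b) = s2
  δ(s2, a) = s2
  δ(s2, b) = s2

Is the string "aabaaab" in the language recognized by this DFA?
Processing string "aabaaab":
  s0 --a--> s0
  s0 --a--> s0
  s0 --b--> s1
  s1 --a--> s0
  s0 --a--> s0
  s0 --a--> s0
  s0 --b--> s1
Final state: s1
Accept states: {s2}
No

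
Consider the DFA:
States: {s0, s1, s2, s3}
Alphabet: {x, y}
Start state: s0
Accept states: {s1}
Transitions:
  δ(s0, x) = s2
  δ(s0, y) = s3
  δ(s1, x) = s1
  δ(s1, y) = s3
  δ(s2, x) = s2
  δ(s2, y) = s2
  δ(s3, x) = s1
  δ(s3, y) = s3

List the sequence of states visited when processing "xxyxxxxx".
read 'x': s0 → s2
  read 'x': s2 → s2
  read 'y': s2 → s2
  read 'x': s2 → s2
  read 'x': s2 → s2
  read 'x': s2 → s2
  read 'x': s2 → s2
  read 'x': s2 → s2
s0 -> s2 -> s2 -> s2 -> s2 -> s2 -> s2 -> s2 -> s2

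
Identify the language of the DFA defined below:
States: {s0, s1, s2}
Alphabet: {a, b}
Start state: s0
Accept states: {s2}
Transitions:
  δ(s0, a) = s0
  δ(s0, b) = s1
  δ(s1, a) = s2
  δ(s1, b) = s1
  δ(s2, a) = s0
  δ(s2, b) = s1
Testing a few strings:
  'a' → reject
  'aab' → reject
  'ab' → reject
  'b' → reject
State roles: s0=no suffix match; s1=one trailing b; s2=suffix is ba
All strings over {a,b} ending with ba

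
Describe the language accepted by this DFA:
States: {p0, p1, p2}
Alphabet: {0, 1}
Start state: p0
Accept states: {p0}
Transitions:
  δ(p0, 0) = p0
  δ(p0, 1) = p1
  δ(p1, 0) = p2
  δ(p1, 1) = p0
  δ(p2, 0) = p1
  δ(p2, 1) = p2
Testing a few strings:
  '0' → accept
  '0101' → reject
  '11' → accept
  '0000' → accept
State roles: p0=value ≡ 0 (mod 3); p1=value ≡ 1 (mod 3); p2=value ≡ 2 (mod 3)
All binary strings representing a multiple of 3 (read in base 2; leading zeros allowed and ε counts as 0)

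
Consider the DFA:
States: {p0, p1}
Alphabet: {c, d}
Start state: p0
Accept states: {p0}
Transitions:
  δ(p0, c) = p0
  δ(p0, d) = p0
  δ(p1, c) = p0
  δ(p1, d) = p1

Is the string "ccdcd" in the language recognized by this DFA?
Processing string "ccdcd":
  p0 --c--> p0
  p0 --c--> p0
  p0 --d--> p0
  p0 --c--> p0
  p0 --d--> p0
Final state: p0
Accept states: {p0}
Yes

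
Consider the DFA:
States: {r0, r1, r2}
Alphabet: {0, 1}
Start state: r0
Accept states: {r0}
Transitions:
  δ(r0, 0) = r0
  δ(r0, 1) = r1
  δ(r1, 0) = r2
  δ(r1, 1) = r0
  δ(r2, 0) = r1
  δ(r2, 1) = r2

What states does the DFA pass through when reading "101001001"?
read '1': r0 → r1
  read '0': r1 → r2
  read '1': r2 → r2
  read '0': r2 → r1
  read '0': r1 → r2
  read '1': r2 → r2
  read '0': r2 → r1
  read '0': r1 → r2
  read '1': r2 → r2
r0 -> r1 -> r2 -> r2 -> r1 -> r2 -> r2 -> r1 -> r2 -> r2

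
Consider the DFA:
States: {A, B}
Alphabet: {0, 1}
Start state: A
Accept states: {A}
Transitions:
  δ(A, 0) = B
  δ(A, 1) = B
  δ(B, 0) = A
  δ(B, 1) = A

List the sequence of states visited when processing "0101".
read '0': A → B
  read '1': B → A
  read '0': A → B
  read '1': B → A
A -> B -> A -> B -> A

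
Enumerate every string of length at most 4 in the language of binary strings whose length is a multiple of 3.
ε, 000, 001, 010, 011, 100, 101, 110, 111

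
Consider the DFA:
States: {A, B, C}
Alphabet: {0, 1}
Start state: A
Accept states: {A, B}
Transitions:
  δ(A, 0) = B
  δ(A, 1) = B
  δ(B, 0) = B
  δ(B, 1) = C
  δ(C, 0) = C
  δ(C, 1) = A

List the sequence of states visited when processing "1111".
read '1': A → B
  read '1': B → C
  read '1': C → A
  read '1': A → B
A -> B -> C -> A -> B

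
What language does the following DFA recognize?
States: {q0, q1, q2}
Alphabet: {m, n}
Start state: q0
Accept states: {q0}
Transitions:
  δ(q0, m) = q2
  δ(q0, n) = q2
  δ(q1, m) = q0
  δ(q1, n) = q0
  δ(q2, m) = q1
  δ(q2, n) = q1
Testing a few strings:
  'nn' → reject
  'mm' → reject
  'nmmn' → reject
  'mnm' → accept
State roles: q0=length ≡ 0 (mod 3); q1=length ≡ 2 (mod 3); q2=length ≡ 1 (mod 3)
All strings over {m,n} whose length is a multiple of 3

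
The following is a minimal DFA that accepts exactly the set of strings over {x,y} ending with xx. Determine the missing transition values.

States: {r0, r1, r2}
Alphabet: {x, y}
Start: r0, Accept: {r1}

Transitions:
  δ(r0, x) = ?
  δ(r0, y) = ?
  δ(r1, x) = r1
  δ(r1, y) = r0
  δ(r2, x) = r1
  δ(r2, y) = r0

From the language and accept set, identify what each state tracks — r0: last symbol not x; r1: two trailing x's; r2: one trailing x.
Each missing δ(q, a) is the state matching the new tracked value after reading a.
δ(r0, x) = r2; δ(r0, y) = r0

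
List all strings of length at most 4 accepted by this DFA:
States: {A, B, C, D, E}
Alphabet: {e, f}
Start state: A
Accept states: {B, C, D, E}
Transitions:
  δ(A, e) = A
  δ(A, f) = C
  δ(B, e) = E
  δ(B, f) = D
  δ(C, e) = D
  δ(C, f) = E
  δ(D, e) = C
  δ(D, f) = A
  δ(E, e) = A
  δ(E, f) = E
f, ef, fe, ff, eef, efe, eff, fee, fff, eeef, eefe, eeff, efee, efff, feee, feef, feff, ffef, ffff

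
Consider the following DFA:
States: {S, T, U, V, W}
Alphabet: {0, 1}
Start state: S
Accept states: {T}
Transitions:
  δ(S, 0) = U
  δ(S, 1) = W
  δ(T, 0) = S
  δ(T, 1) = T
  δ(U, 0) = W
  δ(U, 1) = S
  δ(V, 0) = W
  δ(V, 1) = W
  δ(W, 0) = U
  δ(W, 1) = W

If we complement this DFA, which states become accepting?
Complement accept states = All states \ Original accept states
= {S, T, U, V, W} \ {T}
{S, U, V, W}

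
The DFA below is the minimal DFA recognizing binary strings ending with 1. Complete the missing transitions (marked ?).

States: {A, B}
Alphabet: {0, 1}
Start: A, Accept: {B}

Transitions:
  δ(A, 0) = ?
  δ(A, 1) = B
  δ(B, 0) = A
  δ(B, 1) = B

From the language and accept set, identify what each state tracks — A: last symbol not 1; B: last symbol is 1.
Each missing δ(q, a) is the state matching the new tracked value after reading a.
δ(A, 0) = A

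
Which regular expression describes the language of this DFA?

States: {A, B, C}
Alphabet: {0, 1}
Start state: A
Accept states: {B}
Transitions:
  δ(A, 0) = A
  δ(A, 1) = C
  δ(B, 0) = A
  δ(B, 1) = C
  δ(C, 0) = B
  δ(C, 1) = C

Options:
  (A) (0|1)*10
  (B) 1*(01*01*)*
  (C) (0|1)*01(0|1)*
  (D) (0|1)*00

Check each option against the DFA on short strings; one disagreement eliminates an option:
  (A) (0|1)*10: agrees with the DFA on every string of length ≤ 6
  (B) 1*(01*01*)*: on ε the DFA stays in A and rejects (A ∉ Accept), but the regex matches it → eliminate
  (C) (0|1)*01(0|1)*: on '01' the DFA goes A → A → C and rejects (C ∉ Accept), but the regex matches it → eliminate
  (D) (0|1)*00: on '00' the DFA goes A → A → A and rejects (A ∉ Accept), but the regex matches it → eliminate
Only (A) is consistent with the DFA.
(A) (0|1)*10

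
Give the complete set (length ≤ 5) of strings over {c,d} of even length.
ε, cc, cd, dc, dd, cccc, cccd, ccdc, ccdd, cdcc, cdcd, cddc, cddd, dccc, dccd, dcdc, dcdd, ddcc, ddcd, dddc, dddd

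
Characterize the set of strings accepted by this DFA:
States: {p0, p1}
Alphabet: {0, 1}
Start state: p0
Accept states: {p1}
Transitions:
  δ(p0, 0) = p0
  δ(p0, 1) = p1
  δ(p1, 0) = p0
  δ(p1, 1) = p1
Testing a few strings:
  '1' → accept
  '111' → accept
  '11' → accept
  '0' → reject
State roles: p0=last symbol not 1; p1=last symbol is 1
All binary strings ending with 1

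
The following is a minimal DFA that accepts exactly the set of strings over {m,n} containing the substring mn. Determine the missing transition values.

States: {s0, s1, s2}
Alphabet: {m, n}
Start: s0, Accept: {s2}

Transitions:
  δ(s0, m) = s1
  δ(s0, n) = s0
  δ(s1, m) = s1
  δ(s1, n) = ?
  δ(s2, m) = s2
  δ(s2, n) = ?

From the language and accept set, identify what each state tracks — s0: no m seen yet; s1: seen a m, waiting for n; s2: substring mn seen.
Each missing δ(q, a) is the state matching the new tracked value after reading a.
δ(s1, n) = s2; δ(s2, n) = s2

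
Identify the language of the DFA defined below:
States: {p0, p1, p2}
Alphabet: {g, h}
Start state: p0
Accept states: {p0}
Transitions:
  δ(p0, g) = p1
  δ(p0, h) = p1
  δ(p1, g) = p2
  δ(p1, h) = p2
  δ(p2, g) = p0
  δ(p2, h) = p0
Testing a few strings:
  'g' → reject
  'hg' → reject
  'ggg' → accept
  'h' → reject
State roles: p0=length ≡ 0 (mod 3); p1=length ≡ 1 (mod 3); p2=length ≡ 2 (mod 3)
All strings over {g,h} whose length is a multiple of 3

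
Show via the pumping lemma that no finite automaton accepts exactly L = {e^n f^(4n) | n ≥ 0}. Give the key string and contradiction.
Assume L is regular with pumping length p. Idea: pumping the e-block breaks the 1:4 ratio.
Choose s = e^p f^(4p) (length 5p ≥ p). By the pumping lemma, s = xyz with |xy| ≤ p, |y| > 0, so y = e^k with k ≥ 1. Then xy²z = e^(p+k) f^(4p). For this to be in L we would need 4p = 4(p+k), i.e. 4k = 0, contradicting k ≥ 1. So xy²z ∉ L.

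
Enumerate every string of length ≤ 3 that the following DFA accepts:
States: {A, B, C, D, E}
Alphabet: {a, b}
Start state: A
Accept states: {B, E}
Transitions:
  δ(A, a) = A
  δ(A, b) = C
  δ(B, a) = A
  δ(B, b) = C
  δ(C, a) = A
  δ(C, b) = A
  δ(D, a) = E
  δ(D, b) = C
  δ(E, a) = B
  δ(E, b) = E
None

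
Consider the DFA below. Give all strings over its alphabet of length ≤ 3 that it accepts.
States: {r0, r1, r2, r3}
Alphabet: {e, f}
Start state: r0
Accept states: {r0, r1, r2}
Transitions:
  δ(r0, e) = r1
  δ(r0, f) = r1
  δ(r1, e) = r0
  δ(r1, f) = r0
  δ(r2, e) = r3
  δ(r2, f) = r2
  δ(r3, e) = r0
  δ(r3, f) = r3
ε, e, f, ee, ef, fe, ff, eee, eef, efe, eff, fee, fef, ffe, fff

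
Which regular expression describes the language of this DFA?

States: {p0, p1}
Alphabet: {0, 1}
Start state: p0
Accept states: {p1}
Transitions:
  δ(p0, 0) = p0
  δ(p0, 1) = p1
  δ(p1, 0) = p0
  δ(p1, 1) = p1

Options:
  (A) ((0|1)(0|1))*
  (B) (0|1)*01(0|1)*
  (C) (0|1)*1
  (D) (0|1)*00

Check each option against the DFA on short strings; one disagreement eliminates an option:
  (A) ((0|1)(0|1))*: on ε the DFA stays in p0 and rejects (p0 ∉ Accept), but the regex matches it → eliminate
  (B) (0|1)*01(0|1)*: on '1' the DFA goes p0 → p1 and accepts (p1 ∈ Accept), but the regex does not match it → eliminate
  (C) (0|1)*1: agrees with the DFA on every string of length ≤ 6
  (D) (0|1)*00: on '1' the DFA goes p0 → p1 and accepts (p1 ∈ Accept), but the regex does not match it → eliminate
Only (C) is consistent with the DFA.
(C) (0|1)*1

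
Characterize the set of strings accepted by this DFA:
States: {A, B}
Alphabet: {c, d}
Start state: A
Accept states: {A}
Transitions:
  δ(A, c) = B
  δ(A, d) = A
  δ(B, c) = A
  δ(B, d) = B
Testing a few strings:
  'dc' → reject
  'dd' → accept
  'c' → reject
  'ccd' → accept
State roles: A=even number of c's so far; B=odd number of c's so far
All strings over {c,d} with an even number of c's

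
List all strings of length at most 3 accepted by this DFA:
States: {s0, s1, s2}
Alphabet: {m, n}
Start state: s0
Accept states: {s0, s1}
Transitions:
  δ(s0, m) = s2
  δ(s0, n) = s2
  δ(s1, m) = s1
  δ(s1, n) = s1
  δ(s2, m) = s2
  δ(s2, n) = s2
ε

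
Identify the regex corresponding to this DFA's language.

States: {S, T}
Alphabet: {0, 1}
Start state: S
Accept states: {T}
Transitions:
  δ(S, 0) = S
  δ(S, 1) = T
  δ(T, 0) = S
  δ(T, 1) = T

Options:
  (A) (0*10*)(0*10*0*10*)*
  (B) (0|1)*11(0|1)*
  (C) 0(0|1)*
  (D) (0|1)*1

Check each option against the DFA on short strings; one disagreement eliminates an option:
  (A) (0*10*)(0*10*0*10*)*: on '10' the DFA goes S → T → S and rejects (S ∉ Accept), but the regex matches it → eliminate
  (B) (0|1)*11(0|1)*: on '1' the DFA goes S → T and accepts (T ∈ Accept), but the regex does not match it → eliminate
  (C) 0(0|1)*: on '0' the DFA goes S → S and rejects (S ∉ Accept), but the regex matches it → eliminate
  (D) (0|1)*1: agrees with the DFA on every string of length ≤ 6
Only (D) is consistent with the DFA.
(D) (0|1)*1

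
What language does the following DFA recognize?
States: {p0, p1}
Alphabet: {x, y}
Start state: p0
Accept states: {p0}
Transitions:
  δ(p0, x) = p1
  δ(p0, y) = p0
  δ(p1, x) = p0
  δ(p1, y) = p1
Testing a few strings:
  'yxx' → accept
  'yy' → accept
  'yxy' → reject
  'xx' → accept
State roles: p0=even number of x's so far; p1=odd number of x's so far
All strings over {x,y} with an even number of x's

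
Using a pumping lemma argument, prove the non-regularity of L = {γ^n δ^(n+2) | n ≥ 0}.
Assume L is regular with pumping length p. Idea: pumping the γ-block breaks the fixed offset of 2.
Choose s = γ^p δ^(p+2) ∈ L. By the pumping lemma, s = xyz with |xy| ≤ p, |y| > 0, so y = γ^k with k ≥ 1. Then xy²z = γ^(p+k) δ^(p+2). For this to be in L we would need p+2 = (p+k)+2, i.e. k = 0, contradicting k ≥ 1. So xy²z ∉ L.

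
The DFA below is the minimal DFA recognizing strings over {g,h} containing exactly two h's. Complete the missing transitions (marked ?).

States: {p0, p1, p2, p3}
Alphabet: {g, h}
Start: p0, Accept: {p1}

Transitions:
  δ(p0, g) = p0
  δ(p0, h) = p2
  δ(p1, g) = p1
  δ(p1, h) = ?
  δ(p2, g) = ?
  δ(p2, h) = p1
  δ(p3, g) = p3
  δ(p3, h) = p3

From the language and accept set, identify what each state tracks — p0: zero h's; p1: two h's; p2: one h; p3: ≥ three h's (dead).
Each missing δ(q, a) is the state matching the new tracked value after reading a.
δ(p1, h) = p3; δ(p2, g) = p2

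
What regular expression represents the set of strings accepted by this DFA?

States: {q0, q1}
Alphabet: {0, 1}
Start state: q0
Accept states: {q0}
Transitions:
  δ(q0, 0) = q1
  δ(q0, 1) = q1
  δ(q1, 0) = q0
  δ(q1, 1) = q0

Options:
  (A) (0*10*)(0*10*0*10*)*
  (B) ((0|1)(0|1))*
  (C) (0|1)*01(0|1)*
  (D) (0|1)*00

Check each option against the DFA on short strings; one disagreement eliminates an option:
  (A) (0*10*)(0*10*0*10*)*: on ε the DFA stays in q0 and accepts (q0 ∈ Accept), but the regex does not match it → eliminate
  (B) ((0|1)(0|1))*: agrees with the DFA on every string of length ≤ 6
  (C) (0|1)*01(0|1)*: on ε the DFA stays in q0 and accepts (q0 ∈ Accept), but the regex does not match it → eliminate
  (D) (0|1)*00: on ε the DFA stays in q0 and accepts (q0 ∈ Accept), but the regex does not match it → eliminate
Only (B) is consistent with the DFA.
(B) ((0|1)(0|1))*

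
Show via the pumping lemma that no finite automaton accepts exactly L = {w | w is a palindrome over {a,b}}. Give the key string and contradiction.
Assume L is regular with pumping length p. Idea: pumping the leading a-block breaks the symmetry.
Choose s = a^p b a^p (a palindrome of length 2p+1 ≥ p). By the pumping lemma, s = xyz with |xy| ≤ p, |y| > 0, so y = a^k with k > 0 (xy lies entirely in the first a^p). Then xy²z = a^(p+k) b a^p, which is not a palindrome since p+k ≠ p.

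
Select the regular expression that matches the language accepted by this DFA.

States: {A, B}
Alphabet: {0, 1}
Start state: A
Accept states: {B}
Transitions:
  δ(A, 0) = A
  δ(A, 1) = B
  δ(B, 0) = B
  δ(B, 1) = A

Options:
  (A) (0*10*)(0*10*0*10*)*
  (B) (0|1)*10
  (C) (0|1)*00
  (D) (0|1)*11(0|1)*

Check each option against the DFA on short strings; one disagreement eliminates an option:
  (A) (0*10*)(0*10*0*10*)*: agrees with the DFA on every string of length ≤ 6
  (B) (0|1)*10: on '1' the DFA goes A → B and accepts (B ∈ Accept), but the regex does not match it → eliminate
  (C) (0|1)*00: on '1' the DFA goes A → B and accepts (B ∈ Accept), but the regex does not match it → eliminate
  (D) (0|1)*11(0|1)*: on '1' the DFA goes A → B and accepts (B ∈ Accept), but the regex does not match it → eliminate
Only (A) is consistent with the DFA.
(A) (0*10*)(0*10*0*10*)*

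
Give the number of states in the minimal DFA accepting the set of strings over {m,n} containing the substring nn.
By Myhill–Nerode, count the distinguishable equivalence classes: 3 classes — one per longest suffix of the input that is a prefix of 'nn' (lengths 0 through 1), plus an absorbing 'already seen nn' class.
3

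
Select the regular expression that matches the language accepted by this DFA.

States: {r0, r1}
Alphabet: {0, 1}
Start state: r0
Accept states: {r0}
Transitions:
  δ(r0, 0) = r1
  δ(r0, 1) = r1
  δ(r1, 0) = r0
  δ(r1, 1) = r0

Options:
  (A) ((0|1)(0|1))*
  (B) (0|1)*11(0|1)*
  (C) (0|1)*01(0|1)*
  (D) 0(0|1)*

Check each option against the DFA on short strings; one disagreement eliminates an option:
  (A) ((0|1)(0|1))*: agrees with the DFA on every string of length ≤ 6
  (B) (0|1)*11(0|1)*: on ε the DFA stays in r0 and accepts (r0 ∈ Accept), but the regex does not match it → eliminate
  (C) (0|1)*01(0|1)*: on ε the DFA stays in r0 and accepts (r0 ∈ Accept), but the regex does not match it → eliminate
  (D) 0(0|1)*: on ε the DFA stays in r0 and accepts (r0 ∈ Accept), but the regex does not match it → eliminate
Only (A) is consistent with the DFA.
(A) ((0|1)(0|1))*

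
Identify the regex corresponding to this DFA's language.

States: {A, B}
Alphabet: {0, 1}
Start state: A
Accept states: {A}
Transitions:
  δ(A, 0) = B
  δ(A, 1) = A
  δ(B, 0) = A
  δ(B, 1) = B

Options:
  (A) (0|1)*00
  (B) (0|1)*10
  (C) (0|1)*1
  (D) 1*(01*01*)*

Check each option against the DFA on short strings; one disagreement eliminates an option:
  (A) (0|1)*00: on ε the DFA stays in A and accepts (A ∈ Accept), but the regex does not match it → eliminate
  (B) (0|1)*10: on ε the DFA stays in A and accepts (A ∈ Accept), but the regex does not match it → eliminate
  (C) (0|1)*1: on ε the DFA stays in A and accepts (A ∈ Accept), but the regex does not match it → eliminate
  (D) 1*(01*01*)*: agrees with the DFA on every string of length ≤ 6
Only (D) is consistent with the DFA.
(D) 1*(01*01*)*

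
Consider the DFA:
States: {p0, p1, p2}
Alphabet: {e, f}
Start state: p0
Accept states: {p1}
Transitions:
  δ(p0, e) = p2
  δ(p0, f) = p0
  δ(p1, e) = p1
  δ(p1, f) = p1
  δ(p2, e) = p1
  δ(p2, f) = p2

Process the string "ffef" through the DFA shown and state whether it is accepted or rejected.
Processing string "ffef":
  p0 --f--> p0
  p0 --f--> p0
  p0 --e--> p2
  p2 --f--> p2
Final state: p2
Accept states: {p1}
No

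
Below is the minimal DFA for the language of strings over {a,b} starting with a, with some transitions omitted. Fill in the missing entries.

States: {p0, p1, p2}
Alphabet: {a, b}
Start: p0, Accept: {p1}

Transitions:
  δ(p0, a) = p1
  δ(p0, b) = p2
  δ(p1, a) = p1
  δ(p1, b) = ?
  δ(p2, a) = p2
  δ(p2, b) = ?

From the language and accept set, identify what each state tracks — p0: no input read; p1: started with a; p2: started with b (dead).
Each missing δ(q, a) is the state matching the new tracked value after reading a.
δ(p1, b) = p1; δ(p2, b) = p2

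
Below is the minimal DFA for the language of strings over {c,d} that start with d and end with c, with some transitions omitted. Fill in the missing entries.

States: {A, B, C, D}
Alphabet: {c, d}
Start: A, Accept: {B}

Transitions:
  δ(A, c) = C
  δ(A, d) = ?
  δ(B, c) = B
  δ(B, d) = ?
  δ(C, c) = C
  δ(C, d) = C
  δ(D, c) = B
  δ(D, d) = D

From the language and accept set, identify what each state tracks — A: no input read; B: started with d, last symbol c; C: started with c (dead); D: started with d, last symbol d.
Each missing δ(q, a) is the state matching the new tracked value after reading a.
δ(A, d) = D; δ(B, d) = D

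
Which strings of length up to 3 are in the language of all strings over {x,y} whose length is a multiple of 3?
ε, xxx, xxy, xyx, xyy, yxx, yxy, yyx, yyy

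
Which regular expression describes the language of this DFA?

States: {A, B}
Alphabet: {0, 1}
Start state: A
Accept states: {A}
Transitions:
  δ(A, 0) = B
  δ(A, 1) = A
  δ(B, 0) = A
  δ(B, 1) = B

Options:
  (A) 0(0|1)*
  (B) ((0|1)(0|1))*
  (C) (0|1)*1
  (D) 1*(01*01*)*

Check each option against the DFA on short strings; one disagreement eliminates an option:
  (A) 0(0|1)*: on ε the DFA stays in A and accepts (A ∈ Accept), but the regex does not match it → eliminate
  (B) ((0|1)(0|1))*: on '1' the DFA goes A → A and accepts (A ∈ Accept), but the regex does not match it → eliminate
  (C) (0|1)*1: on ε the DFA stays in A and accepts (A ∈ Accept), but the regex does not match it → eliminate
  (D) 1*(01*01*)*: agrees with the DFA on every string of length ≤ 6
Only (D) is consistent with the DFA.
(D) 1*(01*01*)*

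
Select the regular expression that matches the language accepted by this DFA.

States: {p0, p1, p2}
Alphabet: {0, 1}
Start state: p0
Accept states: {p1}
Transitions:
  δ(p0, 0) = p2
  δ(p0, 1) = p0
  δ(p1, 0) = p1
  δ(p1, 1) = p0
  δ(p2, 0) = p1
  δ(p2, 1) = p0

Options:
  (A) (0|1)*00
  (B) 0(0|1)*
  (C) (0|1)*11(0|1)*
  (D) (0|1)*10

Check each option against the DFA on short strings; one disagreement eliminates an option:
  (A) (0|1)*00: agrees with the DFA on every string of length ≤ 6
  (B) 0(0|1)*: on '0' the DFA goes p0 → p2 and rejects (p2 ∉ Accept), but the regex matches it → eliminate
  (C) (0|1)*11(0|1)*: on '00' the DFA goes p0 → p2 → p1 and accepts (p1 ∈ Accept), but the regex does not match it → eliminate
  (D) (0|1)*10: on '00' the DFA goes p0 → p2 → p1 and accepts (p1 ∈ Accept), but the regex does not match it → eliminate
Only (A) is consistent with the DFA.
(A) (0|1)*00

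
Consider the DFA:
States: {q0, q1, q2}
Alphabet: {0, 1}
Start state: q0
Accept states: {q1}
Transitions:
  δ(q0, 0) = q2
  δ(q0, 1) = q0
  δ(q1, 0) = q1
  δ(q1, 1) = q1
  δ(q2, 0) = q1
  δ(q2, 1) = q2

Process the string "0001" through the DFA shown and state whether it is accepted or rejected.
Processing string "0001":
  q0 --0--> q2
  q2 --0--> q1
  q1 --0--> q1
  q1 --1--> q1
Final state: q1
Accept states: {q1}
Yes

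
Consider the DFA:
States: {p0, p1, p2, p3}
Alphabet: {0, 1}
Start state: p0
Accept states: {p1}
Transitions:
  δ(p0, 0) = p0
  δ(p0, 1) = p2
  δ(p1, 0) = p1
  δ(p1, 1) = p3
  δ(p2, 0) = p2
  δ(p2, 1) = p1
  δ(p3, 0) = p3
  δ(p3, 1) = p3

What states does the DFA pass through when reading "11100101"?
read '1': p0 → p2
  read '1': p2 → p1
  read '1': p1 → p3
  read '0': p3 → p3
  read '0': p3 → p3
  read '1': p3 → p3
  read '0': p3 → p3
  read '1': p3 → p3
p0 -> p2 -> p1 -> p3 -> p3 -> p3 -> p3 -> p3 -> p3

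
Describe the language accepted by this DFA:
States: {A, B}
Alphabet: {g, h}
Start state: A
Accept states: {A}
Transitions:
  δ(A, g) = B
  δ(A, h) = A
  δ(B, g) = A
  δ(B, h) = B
Testing a few strings:
  'hgg' → accept
  'hg' → reject
  'hhh' → accept
  'g' → reject
State roles: A=even number of g's so far; B=odd number of g's so far
All strings over {g,h} with an even number of g's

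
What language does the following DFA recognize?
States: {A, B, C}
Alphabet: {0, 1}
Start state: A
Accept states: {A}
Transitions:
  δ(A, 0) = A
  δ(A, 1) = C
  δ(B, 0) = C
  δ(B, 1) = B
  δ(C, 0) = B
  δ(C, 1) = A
Testing a few strings:
  '0011' → accept
  '000' → accept
  '1011' → reject
  '0101' → reject
State roles: A=value ≡ 0 (mod 3); B=value ≡ 2 (mod 3); C=value ≡ 1 (mod 3)
All binary strings representing a multiple of 3 (read in base 2; leading zeros allowed and ε counts as 0)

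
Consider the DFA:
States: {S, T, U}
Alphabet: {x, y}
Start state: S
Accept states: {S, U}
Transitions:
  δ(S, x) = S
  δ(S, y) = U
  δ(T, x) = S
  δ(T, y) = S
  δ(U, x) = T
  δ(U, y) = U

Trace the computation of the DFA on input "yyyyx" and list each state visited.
read 'y': S → U
  read 'y': U → U
  read 'y': U → U
  read 'y': U → U
  read 'x': U → T
S -> U -> U -> U -> U -> T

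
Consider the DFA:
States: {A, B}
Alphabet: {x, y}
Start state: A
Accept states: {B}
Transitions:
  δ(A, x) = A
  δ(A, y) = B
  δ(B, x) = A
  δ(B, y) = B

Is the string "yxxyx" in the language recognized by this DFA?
Processing string "yxxyx":
  A --y--> B
  B --x--> A
  A --x--> A
  A --y--> B
  B --x--> A
Final state: A
Accept states: {B}
No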